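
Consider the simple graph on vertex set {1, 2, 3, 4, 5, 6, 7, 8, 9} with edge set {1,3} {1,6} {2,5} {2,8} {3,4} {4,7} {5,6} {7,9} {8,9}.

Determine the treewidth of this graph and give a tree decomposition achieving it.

Treewidth 2.
Bags: B1 = {1, 3, 6}  B2 = {3, 5, 6}  B3 = {2, 3, 5}  B4 = {2, 3, 8}  B5 = {3, 8, 9}  B6 = {3, 7, 9}  B7 = {3, 4, 7}
Tree: B1–B2, B2–B3, B3–B4, B4–B5, B5–B6, B6–B7

The largest bag has 3 vertices, giving width 2; this decomposition certifies tw(G) ≤ 2. Since 3–1–6–5–2–8–9–7–4–3 is a cycle in G, G is not acyclic. Forests are exactly the graphs of treewidth ≤ 1, so tw(G) ≥ 2. Hence tw(G) = 2 exactly.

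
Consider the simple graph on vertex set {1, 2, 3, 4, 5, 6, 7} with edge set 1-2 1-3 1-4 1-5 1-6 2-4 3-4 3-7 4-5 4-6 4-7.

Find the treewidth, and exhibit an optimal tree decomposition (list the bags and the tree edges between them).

The largest bag has 3 vertices, giving width 2; this decomposition certifies tw(G) ≤ 2. On the other hand G contains the 3-clique {1, 2, 4}. A clique must lie in a single bag of any decomposition, so no decomposition can have width below 2. Hence tw(G) = 2 exactly.

Treewidth 2.
One such decomposition:
Bags: B1 = {1, 3, 4}  B2 = {1, 4, 5}  B3 = {3, 4, 7}  B4 = {1, 4, 6}  B5 = {1, 2, 4}
Tree: B1–B2, B1–B3, B1–B4, B4–B5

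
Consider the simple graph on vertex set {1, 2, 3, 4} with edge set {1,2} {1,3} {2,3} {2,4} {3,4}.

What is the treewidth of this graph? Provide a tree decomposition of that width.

The largest bag has 3 vertices, giving width 2; this decomposition certifies tw(G) ≤ 2. For the lower bound, the 3 vertices {1, 2, 3} are pairwise adjacent, and any tree decomposition puts a clique entirely inside one bag — forcing width ≥ 2. Therefore the treewidth is 2.

Treewidth 2.
One such decomposition:
Bags: B1 = {2, 3, 4}  B2 = {1, 2, 3}
Tree: B1–B2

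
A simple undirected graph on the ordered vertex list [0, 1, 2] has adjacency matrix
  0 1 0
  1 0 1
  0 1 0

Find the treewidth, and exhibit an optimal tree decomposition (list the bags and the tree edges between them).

Every bag has size at most 2, so the width is 2 − 1 = 1 and tw(G) ≤ 1. Any graph with an edge has treewidth ≥ 1, and G has the edge 0–1. Combining the bounds, tw(G) = 1.

Treewidth 1.
One such decomposition:
Bags: B1 = {0, 1}  B2 = {1, 2}
Tree: B1–B2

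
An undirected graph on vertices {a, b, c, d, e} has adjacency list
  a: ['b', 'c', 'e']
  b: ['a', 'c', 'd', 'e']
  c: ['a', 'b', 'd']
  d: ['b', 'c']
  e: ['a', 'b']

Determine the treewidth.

2

A width-2 tree decomposition is:
Bags: B1 = {a, b, e}  B2 = {a, b, c}  B3 = {b, c, d}
Tree: B1–B2, B2–B3
Each bag holds 3 vertices, so the decomposition has width 2, which upper-bounds the treewidth. For the lower bound, the 3 vertices {a, b, e} are pairwise adjacent, and any tree decomposition puts a clique entirely inside one bag — forcing width ≥ 2. Combining the bounds, tw(G) = 2.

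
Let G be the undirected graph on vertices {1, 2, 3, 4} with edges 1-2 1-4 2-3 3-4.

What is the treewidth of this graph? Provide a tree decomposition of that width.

The largest bag has 3 vertices, giving width 2; this decomposition certifies tw(G) ≤ 2. The edges 4–3–2–1–4 form a cycle, so G is not a tree and its treewidth is at least 2. Hence tw(G) = 2 exactly.

Treewidth 2.
One such decomposition:
Bags: B1 = {2, 3, 4}  B2 = {1, 2, 4}
Tree: B1–B2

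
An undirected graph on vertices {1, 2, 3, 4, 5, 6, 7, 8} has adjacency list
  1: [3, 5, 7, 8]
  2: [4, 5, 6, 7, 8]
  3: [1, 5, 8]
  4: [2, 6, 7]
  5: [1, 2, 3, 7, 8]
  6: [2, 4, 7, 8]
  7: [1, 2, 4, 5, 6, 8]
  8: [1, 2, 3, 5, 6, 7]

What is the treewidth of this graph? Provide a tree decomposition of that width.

The largest bag has 4 vertices, giving width 3; this decomposition certifies tw(G) ≤ 3. Conversely, {1, 3, 5, 8} is a clique of size 4, and the vertices of any clique must share a bag in every tree decomposition; so some bag has ≥ 4 vertices and tw(G) ≥ 3. Combining the bounds, tw(G) = 3.

Treewidth 3.
One such decomposition:
Bags: B1 = {2, 5, 7, 8}  B2 = {2, 6, 7, 8}  B3 = {1, 5, 7, 8}  B4 = {2, 4, 6, 7}  B5 = {1, 3, 5, 8}
Tree: B1–B2, B1–B3, B2–B4, B3–B5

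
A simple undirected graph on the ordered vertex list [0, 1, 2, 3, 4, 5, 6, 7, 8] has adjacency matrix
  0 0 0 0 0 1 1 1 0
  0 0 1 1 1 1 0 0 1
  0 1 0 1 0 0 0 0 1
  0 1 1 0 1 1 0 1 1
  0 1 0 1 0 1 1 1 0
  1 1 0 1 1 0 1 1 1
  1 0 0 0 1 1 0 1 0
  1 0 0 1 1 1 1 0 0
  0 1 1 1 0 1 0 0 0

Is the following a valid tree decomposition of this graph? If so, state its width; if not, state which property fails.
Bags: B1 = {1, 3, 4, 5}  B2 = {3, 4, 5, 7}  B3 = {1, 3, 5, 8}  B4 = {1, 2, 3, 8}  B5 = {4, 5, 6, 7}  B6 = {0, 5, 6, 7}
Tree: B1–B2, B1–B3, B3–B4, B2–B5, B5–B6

Checking the three conditions: (i) the bags cover all of {0, 1, 2, 3, 4, 5, 6, 7, 8}; (ii) for each edge, some bag contains both endpoints; (iii) the bags containing any fixed vertex form a subtree. All hold, so the decomposition is valid with width 4 − 1 = 3.

Yes; width 3.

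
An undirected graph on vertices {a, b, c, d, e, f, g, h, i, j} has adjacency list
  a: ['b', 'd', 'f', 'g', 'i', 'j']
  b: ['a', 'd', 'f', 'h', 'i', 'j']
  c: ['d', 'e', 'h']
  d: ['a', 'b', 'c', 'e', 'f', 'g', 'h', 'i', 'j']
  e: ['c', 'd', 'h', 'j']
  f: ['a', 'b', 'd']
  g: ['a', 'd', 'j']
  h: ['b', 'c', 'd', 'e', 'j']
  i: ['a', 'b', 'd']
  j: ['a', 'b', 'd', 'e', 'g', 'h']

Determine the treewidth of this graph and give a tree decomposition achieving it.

Treewidth 3.
Bags: B1 = {a, b, d, j}  B2 = {b, d, h, j}  B3 = {a, d, g, j}  B4 = {a, b, d, f}  B5 = {a, b, d, i}  B6 = {d, e, h, j}  B7 = {c, d, e, h}
Tree: B1–B2, B1–B3, B1–B4, B4–B5, B2–B6, B6–B7

Each bag holds 4 vertices, so the decomposition has width 3, which upper-bounds the treewidth. On the other hand G contains the 4-clique {a, d, g, j}. A clique must lie in a single bag of any decomposition, so no decomposition can have width below 3. The upper and lower bounds meet at 3, so that is the treewidth.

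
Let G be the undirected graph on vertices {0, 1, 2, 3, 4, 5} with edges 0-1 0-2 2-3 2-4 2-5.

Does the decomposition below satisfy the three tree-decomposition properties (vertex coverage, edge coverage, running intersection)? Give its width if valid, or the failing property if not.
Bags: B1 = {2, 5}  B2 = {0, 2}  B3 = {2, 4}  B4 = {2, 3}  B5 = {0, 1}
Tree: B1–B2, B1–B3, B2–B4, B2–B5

Checking the three conditions: (i) the bags cover all of {0, 1, 2, 3, 4, 5}; (ii) for each edge, some bag contains both endpoints; (iii) the bags containing any fixed vertex form a subtree. All hold, so the decomposition is valid with width 2 − 1 = 1.

Yes; width 1.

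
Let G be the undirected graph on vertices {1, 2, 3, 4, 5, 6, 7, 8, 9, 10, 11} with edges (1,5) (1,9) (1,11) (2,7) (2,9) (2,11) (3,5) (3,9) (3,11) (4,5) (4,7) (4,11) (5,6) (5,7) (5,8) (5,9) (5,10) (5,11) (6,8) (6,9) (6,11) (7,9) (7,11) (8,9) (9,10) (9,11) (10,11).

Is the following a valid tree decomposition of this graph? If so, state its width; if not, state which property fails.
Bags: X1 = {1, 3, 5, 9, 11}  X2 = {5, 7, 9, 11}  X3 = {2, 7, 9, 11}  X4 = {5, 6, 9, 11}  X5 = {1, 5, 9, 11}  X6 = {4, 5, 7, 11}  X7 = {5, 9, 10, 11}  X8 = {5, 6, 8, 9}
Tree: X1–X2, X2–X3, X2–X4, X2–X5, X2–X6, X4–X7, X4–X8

A tree decomposition must satisfy three properties: every vertex lies in some bag; for every edge, both endpoints lie together in some bag; and for every vertex, the bags containing it form a connected subtree. Here bags containing vertex 1 are not connected in the tree, so the decomposition is invalid.

No — bags containing vertex 1 are not connected in the tree.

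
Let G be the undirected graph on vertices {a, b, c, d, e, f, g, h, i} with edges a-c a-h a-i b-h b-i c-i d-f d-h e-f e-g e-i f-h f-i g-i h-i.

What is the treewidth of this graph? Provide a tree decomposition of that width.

Treewidth 2.
Bags: B1 = {f, h, i}  B2 = {b, h, i}  B3 = {a, h, i}  B4 = {d, f, h}  B5 = {e, f, i}  B6 = {a, c, i}  B7 = {e, g, i}
Tree: B1–B2, B2–B3, B1–B4, B1–B5, B3–B6, B5–B7

Each bag holds 3 vertices, so the decomposition has width 2, which upper-bounds the treewidth. For the lower bound, the 3 vertices {d, f, h} are pairwise adjacent, and any tree decomposition puts a clique entirely inside one bag — forcing width ≥ 2. Therefore the treewidth is 2.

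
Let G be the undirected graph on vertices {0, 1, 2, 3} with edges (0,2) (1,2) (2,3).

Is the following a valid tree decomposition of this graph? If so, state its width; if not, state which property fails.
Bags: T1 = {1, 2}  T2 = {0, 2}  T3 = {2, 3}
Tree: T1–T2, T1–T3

Yes; width 1.

Vertex coverage: the bags together contain {0, 1, 2, 3}, the full vertex set. Edge coverage: each edge of G has both endpoints in at least one bag. Running intersection: for every vertex, the bags containing it form a connected subtree. All three properties hold, so this is a valid tree decomposition of width max|bag| − 1 = 1, and hence tw(G) ≤ 1.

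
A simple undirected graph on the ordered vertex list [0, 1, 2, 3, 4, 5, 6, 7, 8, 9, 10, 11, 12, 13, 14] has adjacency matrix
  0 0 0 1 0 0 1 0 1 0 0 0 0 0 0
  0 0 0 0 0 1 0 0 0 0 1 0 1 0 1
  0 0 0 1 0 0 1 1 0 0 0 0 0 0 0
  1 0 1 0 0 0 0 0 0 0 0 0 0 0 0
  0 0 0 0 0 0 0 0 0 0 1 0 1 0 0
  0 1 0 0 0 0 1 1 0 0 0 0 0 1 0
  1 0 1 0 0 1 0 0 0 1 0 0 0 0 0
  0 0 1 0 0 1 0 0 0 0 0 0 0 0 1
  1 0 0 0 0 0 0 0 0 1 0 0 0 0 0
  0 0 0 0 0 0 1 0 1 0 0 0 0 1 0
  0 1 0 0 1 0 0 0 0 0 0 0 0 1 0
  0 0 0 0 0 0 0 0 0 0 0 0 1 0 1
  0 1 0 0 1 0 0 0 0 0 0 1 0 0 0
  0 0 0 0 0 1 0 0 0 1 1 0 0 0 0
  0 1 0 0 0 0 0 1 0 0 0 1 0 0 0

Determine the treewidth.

A width-3 tree decomposition is:
Bags: B1 = {4, 11, 12, 14}  B2 = {1, 4, 12, 14}  B3 = {1, 4, 10, 14}  B4 = {1, 7, 10, 14}  B5 = {1, 5, 7, 10}  B6 = {5, 7, 10, 13}  B7 = {2, 5, 7, 13}  B8 = {2, 5, 6, 13}  B9 = {2, 6, 9, 13}  B10 = {2, 3, 6, 9}  B11 = {0, 3, 6, 9}  B12 = {0, 3, 8, 9}
Tree: B1–B2, B2–B3, B3–B4, B4–B5, B5–B6, B6–B7, B7–B8, B8–B9, B9–B10, B10–B11, B11–B12
The largest bag has 4 vertices, giving width 3; this decomposition certifies tw(G) ≤ 3. For the lower bound: the 4 vertex sets {4,11,12}, {14}, {1}, {5,7,10,13} are disjoint, each induces a connected subgraph, and every pair is joined by at least one edge of G. Contracting each set to a single vertex therefore yields K_{4} as a minor, and since treewidth is minor-monotone, tw(G) ≥ tw(K_{4}) = 3. Combining the bounds, tw(G) = 3.

3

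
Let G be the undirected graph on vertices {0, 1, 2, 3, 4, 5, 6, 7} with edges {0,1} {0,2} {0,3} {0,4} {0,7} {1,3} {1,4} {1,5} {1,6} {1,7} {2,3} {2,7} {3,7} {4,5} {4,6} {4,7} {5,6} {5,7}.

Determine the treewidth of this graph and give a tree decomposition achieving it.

Every bag has size at most 4, so the width is 4 − 1 = 3 and tw(G) ≤ 3. On the other hand G contains the 4-clique {0, 1, 3, 7}. A clique must lie in a single bag of any decomposition, so no decomposition can have width below 3. The upper and lower bounds meet at 3, so that is the treewidth.

Treewidth 3.
Bags: B1 = {0, 1, 4, 7}  B2 = {1, 4, 5, 7}  B3 = {0, 1, 3, 7}  B4 = {0, 2, 3, 7}  B5 = {1, 4, 5, 6}
Tree: B1–B2, B1–B3, B3–B4, B2–B5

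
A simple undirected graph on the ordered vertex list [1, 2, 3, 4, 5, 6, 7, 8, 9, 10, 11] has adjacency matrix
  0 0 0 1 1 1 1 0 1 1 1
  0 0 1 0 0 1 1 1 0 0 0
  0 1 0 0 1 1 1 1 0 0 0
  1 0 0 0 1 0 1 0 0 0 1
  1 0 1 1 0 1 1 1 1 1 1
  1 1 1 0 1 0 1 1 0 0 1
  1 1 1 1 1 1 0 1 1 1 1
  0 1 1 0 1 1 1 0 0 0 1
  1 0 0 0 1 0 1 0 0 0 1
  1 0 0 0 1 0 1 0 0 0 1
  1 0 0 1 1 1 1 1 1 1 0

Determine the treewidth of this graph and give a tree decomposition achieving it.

The largest bag has 5 vertices, giving width 4; this decomposition certifies tw(G) ≤ 4. For the lower bound, the 5 vertices {2, 3, 6, 7, 8} are pairwise adjacent, and any tree decomposition puts a clique entirely inside one bag — forcing width ≥ 4. Therefore the treewidth is 4.

Treewidth 4.
Bags: B1 = {1, 5, 6, 7, 11}  B2 = {5, 6, 7, 8, 11}  B3 = {3, 5, 6, 7, 8}  B4 = {1, 5, 7, 9, 11}  B5 = {1, 4, 5, 7, 11}  B6 = {1, 5, 7, 10, 11}  B7 = {2, 3, 6, 7, 8}
Tree: B1–B2, B2–B3, B1–B4, B1–B5, B4–B6, B3–B7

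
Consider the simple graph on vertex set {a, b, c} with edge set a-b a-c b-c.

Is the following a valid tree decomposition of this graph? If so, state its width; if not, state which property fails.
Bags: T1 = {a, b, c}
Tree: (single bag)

Yes; width 2.

Vertex coverage: the bags together contain {a, b, c}, the full vertex set. Edge coverage: each edge of G has both endpoints in at least one bag. Running intersection: for every vertex, the bags containing it form a connected subtree. All three properties hold, so this is a valid tree decomposition of width max|bag| − 1 = 2, and hence tw(G) ≤ 2.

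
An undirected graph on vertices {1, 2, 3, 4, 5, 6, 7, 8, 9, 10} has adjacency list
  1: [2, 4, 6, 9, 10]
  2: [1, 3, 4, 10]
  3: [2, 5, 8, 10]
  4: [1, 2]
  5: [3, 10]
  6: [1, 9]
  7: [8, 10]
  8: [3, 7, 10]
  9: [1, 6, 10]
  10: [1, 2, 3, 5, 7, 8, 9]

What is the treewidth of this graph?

2

A width-2 tree decomposition is:
Bags: B1 = {1, 2, 10}  B2 = {1, 9, 10}  B3 = {2, 3, 10}  B4 = {1, 2, 4}  B5 = {3, 8, 10}  B6 = {3, 5, 10}  B7 = {7, 8, 10}  B8 = {1, 6, 9}
Tree: B1–B2, B1–B3, B1–B4, B3–B5, B5–B6, B5–B7, B2–B8
Every bag has size at most 3, so the width is 3 − 1 = 2 and tw(G) ≤ 2. On the other hand G contains the 3-clique {1, 9, 10}. A clique must lie in a single bag of any decomposition, so no decomposition can have width below 2. Combining the bounds, tw(G) = 2.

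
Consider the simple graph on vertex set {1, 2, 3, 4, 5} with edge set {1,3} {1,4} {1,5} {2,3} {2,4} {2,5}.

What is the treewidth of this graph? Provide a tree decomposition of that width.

Every bag has size at most 3, so the width is 3 − 1 = 2 and tw(G) ≤ 2. For the lower bound, G contains the cycle 5–1–3–2–5, so G is not a forest; only forests have treewidth ≤ 1, hence tw(G) ≥ 2. Therefore the treewidth is 2.

Treewidth 2.
One optimal decomposition is:
Bags: B1 = {1, 2, 5}  B2 = {1, 2, 3}  B3 = {1, 2, 4}
Tree: B1–B2, B2–B3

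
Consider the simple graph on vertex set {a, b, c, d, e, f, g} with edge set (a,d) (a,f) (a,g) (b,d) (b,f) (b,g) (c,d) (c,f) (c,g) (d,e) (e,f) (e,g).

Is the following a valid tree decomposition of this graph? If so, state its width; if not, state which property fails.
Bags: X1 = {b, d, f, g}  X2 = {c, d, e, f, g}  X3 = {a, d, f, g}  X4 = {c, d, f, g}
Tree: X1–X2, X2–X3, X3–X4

No — bags containing vertex c are not connected in the tree.

A tree decomposition must satisfy three properties: every vertex lies in some bag; for every edge, both endpoints lie together in some bag; and for every vertex, the bags containing it form a connected subtree. Here bags containing vertex c are not connected in the tree, so the decomposition is invalid.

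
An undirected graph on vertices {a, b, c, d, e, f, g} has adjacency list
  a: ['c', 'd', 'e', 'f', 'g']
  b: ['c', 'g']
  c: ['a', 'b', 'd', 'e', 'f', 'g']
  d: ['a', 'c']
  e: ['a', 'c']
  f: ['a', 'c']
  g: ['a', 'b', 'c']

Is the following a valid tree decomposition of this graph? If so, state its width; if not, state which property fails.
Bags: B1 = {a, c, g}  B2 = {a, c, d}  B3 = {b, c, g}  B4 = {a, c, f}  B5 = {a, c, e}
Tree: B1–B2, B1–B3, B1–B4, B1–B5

Yes; width 2.

Vertex coverage: the bags together contain {a, b, c, d, e, f, g}, the full vertex set. Edge coverage: each edge of G has both endpoints in at least one bag. Running intersection: for every vertex, the bags containing it form a connected subtree. All three properties hold, so this is a valid tree decomposition of width max|bag| − 1 = 2, and hence tw(G) ≤ 2.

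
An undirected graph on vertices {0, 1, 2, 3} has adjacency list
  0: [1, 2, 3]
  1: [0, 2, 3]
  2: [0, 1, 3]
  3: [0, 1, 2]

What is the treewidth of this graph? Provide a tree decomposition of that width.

Treewidth 3.
One optimal decomposition is:
Bags: B1 = {0, 1, 2, 3}
Tree: (single bag)

A single bag containing all 4 vertices is trivially a valid decomposition of width 3. On the other hand G contains the 4-clique {0, 1, 2, 3}. A clique must lie in a single bag of any decomposition, so no decomposition can have width below 3. Therefore the treewidth is 3.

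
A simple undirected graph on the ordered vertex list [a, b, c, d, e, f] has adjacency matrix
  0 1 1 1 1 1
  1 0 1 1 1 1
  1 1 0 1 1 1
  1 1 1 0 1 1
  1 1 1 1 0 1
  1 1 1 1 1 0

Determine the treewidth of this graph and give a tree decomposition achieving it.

Treewidth 5.
Bags: B1 = {a, b, c, d, e, f}
Tree: (single bag)

With just one bag of size 6, the width is 6 − 1 = 5, so tw(G) ≤ 5. For the lower bound, the 6 vertices {a, b, c, d, e, f} are pairwise adjacent, and any tree decomposition puts a clique entirely inside one bag — forcing width ≥ 5. Therefore the treewidth is 5.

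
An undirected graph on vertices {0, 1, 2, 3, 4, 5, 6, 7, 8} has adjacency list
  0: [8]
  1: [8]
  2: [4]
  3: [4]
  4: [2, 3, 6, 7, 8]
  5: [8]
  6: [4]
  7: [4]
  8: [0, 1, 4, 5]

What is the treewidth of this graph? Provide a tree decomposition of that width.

Each bag holds 2 vertices, so the decomposition has width 1, which upper-bounds the treewidth. Any graph with an edge has treewidth ≥ 1, and G has the edge 8–1. Combining the bounds, tw(G) = 1.

Treewidth 1.
One such decomposition:
Bags: B1 = {1, 8}  B2 = {4, 8}  B3 = {5, 8}  B4 = {2, 4}  B5 = {4, 7}  B6 = {0, 8}  B7 = {4, 6}  B8 = {3, 4}
Tree: B1–B2, B2–B3, B2–B4, B2–B5, B3–B6, B4–B7, B2–B8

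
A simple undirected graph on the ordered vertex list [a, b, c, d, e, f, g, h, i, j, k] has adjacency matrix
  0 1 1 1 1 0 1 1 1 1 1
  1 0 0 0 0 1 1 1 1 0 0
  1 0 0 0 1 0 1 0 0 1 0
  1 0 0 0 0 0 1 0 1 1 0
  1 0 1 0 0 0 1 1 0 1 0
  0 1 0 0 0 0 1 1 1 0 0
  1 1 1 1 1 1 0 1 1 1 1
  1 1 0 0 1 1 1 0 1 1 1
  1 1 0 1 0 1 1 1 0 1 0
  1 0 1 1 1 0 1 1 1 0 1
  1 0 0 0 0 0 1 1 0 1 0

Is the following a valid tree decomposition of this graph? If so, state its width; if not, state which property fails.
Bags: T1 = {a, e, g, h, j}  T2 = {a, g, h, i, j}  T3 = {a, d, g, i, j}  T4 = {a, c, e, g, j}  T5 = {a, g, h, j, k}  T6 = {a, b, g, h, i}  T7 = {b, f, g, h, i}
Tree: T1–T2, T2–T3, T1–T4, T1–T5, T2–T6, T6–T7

Yes; width 4.

Every vertex of G appears in some bag (union = {a, b, c, d, e, f, g, h, i, j, k}); every edge is covered by a bag; and for each vertex v the set of bags containing v is connected in the bag tree. The decomposition is therefore valid. The largest bag has 5 vertices, so the width is 4.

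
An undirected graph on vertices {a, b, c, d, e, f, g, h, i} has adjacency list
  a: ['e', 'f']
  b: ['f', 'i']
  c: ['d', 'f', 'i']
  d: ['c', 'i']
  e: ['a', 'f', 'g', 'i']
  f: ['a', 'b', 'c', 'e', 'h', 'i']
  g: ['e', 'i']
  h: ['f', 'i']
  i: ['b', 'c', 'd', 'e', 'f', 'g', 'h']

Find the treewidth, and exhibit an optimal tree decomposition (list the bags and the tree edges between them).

Each bag holds 3 vertices, so the decomposition has width 2, which upper-bounds the treewidth. For the lower bound, the 3 vertices {a, e, f} are pairwise adjacent, and any tree decomposition puts a clique entirely inside one bag — forcing width ≥ 2. Therefore the treewidth is 2.

Treewidth 2.
One such decomposition:
Bags: B1 = {c, f, i}  B2 = {e, f, i}  B3 = {f, h, i}  B4 = {e, g, i}  B5 = {c, d, i}  B6 = {b, f, i}  B7 = {a, e, f}
Tree: B1–B2, B1–B3, B2–B4, B1–B5, B1–B6, B2–B7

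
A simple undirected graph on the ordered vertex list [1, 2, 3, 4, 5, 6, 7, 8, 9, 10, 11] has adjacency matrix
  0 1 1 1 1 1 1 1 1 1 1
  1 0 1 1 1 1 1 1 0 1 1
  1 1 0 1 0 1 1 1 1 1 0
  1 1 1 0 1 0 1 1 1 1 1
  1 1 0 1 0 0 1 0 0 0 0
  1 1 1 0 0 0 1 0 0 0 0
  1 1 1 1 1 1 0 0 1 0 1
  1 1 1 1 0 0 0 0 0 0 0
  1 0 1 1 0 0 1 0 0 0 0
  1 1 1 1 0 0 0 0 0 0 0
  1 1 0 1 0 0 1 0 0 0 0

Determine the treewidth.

4

A width-4 tree decomposition is:
Bags: B1 = {1, 2, 3, 4, 7}  B2 = {1, 2, 3, 4, 10}  B3 = {1, 2, 4, 7, 11}  B4 = {1, 2, 3, 6, 7}  B5 = {1, 2, 4, 5, 7}  B6 = {1, 3, 4, 7, 9}  B7 = {1, 2, 3, 4, 8}
Tree: B1–B2, B1–B3, B1–B4, B3–B5, B1–B6, B1–B7
Each bag holds 5 vertices, so the decomposition has width 4, which upper-bounds the treewidth. On the other hand G contains the 5-clique {1, 3, 4, 7, 9}. A clique must lie in a single bag of any decomposition, so no decomposition can have width below 4. Combining the bounds, tw(G) = 4.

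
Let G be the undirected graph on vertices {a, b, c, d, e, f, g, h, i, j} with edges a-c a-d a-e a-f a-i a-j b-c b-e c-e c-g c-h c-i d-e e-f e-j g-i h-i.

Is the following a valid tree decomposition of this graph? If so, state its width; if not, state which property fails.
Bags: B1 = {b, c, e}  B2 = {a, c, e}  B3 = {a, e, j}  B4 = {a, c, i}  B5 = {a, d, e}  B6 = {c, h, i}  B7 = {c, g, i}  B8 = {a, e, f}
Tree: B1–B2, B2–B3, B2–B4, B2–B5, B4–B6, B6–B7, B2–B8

Yes; width 2.

Vertex coverage: the bags together contain {a, b, c, d, e, f, g, h, i, j}, the full vertex set. Edge coverage: each edge of G has both endpoints in at least one bag. Running intersection: for every vertex, the bags containing it form a connected subtree. All three properties hold, so this is a valid tree decomposition of width max|bag| − 1 = 2, and hence tw(G) ≤ 2.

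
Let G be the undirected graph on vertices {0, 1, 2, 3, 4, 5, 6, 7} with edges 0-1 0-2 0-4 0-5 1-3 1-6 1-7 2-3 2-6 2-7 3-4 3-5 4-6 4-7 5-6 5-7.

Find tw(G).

4

A width-4 tree decomposition is:
Bags: B1 = {0, 1, 3, 6, 7}  B2 = {0, 3, 5, 6, 7}  B3 = {0, 3, 4, 6, 7}  B4 = {0, 2, 3, 6, 7}
Tree: B1–B2, B2–B3, B3–B4
Every bag has size at most 5, so the width is 5 − 1 = 4 and tw(G) ≤ 4. For the lower bound: the 5 vertex sets {1,3}, {5,6}, {4,7}, {0}, {2} are disjoint, each induces a connected subgraph, and every pair is joined by at least one edge of G. Contracting each set to a single vertex therefore yields K_{5} as a minor, and since treewidth is minor-monotone, tw(G) ≥ tw(K_{5}) = 4. The upper and lower bounds meet at 4, so that is the treewidth.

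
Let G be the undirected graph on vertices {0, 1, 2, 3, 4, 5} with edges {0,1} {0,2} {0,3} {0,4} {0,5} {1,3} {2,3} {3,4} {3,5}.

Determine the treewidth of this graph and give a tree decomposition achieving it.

Treewidth 2.
One such decomposition:
Bags: B1 = {0, 2, 3}  B2 = {0, 3, 5}  B3 = {0, 1, 3}  B4 = {0, 3, 4}
Tree: B1–B2, B2–B3, B2–B4

Every bag has size at most 3, so the width is 3 − 1 = 2 and tw(G) ≤ 2. On the other hand G contains the 3-clique {0, 1, 3}. A clique must lie in a single bag of any decomposition, so no decomposition can have width below 2. The upper and lower bounds meet at 2, so that is the treewidth.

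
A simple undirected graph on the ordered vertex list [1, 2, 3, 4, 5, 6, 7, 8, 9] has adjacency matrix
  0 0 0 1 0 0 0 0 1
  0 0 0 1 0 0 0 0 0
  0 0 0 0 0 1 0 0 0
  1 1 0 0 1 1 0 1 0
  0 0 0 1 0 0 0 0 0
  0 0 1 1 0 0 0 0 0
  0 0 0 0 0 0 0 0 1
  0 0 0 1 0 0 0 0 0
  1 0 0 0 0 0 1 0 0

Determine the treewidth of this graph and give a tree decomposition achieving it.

Every bag has size at most 2, so the width is 2 − 1 = 1 and tw(G) ≤ 1. Any graph with an edge has treewidth ≥ 1, and G has the edge 4–6. Hence tw(G) = 1 exactly.

Treewidth 1.
One optimal decomposition is:
Bags: B1 = {4, 6}  B2 = {1, 4}  B3 = {1, 9}  B4 = {4, 5}  B5 = {4, 8}  B6 = {3, 6}  B7 = {7, 9}  B8 = {2, 4}
Tree: B1–B2, B2–B3, B2–B4, B1–B5, B1–B6, B3–B7, B4–B8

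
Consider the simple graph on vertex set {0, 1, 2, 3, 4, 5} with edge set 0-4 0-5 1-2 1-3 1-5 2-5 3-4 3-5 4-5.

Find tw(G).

A width-2 tree decomposition is:
Bags: B1 = {1, 3, 5}  B2 = {3, 4, 5}  B3 = {0, 4, 5}  B4 = {1, 2, 5}
Tree: B1–B2, B2–B3, B1–B4
Each bag holds 3 vertices, so the decomposition has width 2, which upper-bounds the treewidth. For the lower bound, the 3 vertices {0, 4, 5} are pairwise adjacent, and any tree decomposition puts a clique entirely inside one bag — forcing width ≥ 2. Combining the bounds, tw(G) = 2.

2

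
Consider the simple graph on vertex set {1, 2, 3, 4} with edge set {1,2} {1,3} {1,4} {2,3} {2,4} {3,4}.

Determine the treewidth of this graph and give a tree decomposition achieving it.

Treewidth 3.
Bags: B1 = {1, 2, 3, 4}
Tree: (single bag)

A single bag containing all 4 vertices is trivially a valid decomposition of width 3. For the lower bound, the 4 vertices {1, 2, 3, 4} are pairwise adjacent, and any tree decomposition puts a clique entirely inside one bag — forcing width ≥ 3. The upper and lower bounds meet at 3, so that is the treewidth.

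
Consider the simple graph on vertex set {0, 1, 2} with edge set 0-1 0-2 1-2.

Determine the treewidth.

A width-2 tree decomposition is:
Bags: B1 = {0, 1, 2}
Tree: (single bag)
With just one bag of size 3, the width is 3 − 1 = 2, so tw(G) ≤ 2. On the other hand G contains the 3-clique {0, 1, 2}. A clique must lie in a single bag of any decomposition, so no decomposition can have width below 2. Hence tw(G) = 2 exactly.

2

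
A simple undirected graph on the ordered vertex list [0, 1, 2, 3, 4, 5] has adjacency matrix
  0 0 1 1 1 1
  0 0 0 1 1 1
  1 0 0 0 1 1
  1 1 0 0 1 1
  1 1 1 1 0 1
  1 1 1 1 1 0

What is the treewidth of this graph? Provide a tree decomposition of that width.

The largest bag has 4 vertices, giving width 3; this decomposition certifies tw(G) ≤ 3. On the other hand G contains the 4-clique {0, 2, 4, 5}. A clique must lie in a single bag of any decomposition, so no decomposition can have width below 3. Combining the bounds, tw(G) = 3.

Treewidth 3.
One such decomposition:
Bags: B1 = {1, 3, 4, 5}  B2 = {0, 3, 4, 5}  B3 = {0, 2, 4, 5}
Tree: B1–B2, B2–B3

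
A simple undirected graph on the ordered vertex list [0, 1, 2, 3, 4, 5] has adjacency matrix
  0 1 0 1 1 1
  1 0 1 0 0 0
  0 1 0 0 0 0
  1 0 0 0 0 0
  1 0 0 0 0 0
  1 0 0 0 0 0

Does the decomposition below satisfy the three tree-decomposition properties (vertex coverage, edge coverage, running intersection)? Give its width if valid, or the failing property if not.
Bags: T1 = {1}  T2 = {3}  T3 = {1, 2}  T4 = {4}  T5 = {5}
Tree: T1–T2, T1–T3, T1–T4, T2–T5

A tree decomposition must satisfy three properties: every vertex lies in some bag; for every edge, both endpoints lie together in some bag; and for every vertex, the bags containing it form a connected subtree. Here vertex 0 appears in no bag, so the decomposition is invalid.

No — vertex 0 appears in no bag.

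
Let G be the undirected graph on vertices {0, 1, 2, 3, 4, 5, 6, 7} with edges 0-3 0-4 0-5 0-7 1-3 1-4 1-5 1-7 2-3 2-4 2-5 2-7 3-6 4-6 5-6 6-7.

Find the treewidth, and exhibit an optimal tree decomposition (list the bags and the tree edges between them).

Treewidth 4.
Bags: B1 = {2, 3, 4, 5, 7}  B2 = {3, 4, 5, 6, 7}  B3 = {0, 3, 4, 5, 7}  B4 = {1, 3, 4, 5, 7}
Tree: B1–B2, B2–B3, B3–B4

Each bag holds 5 vertices, so the decomposition has width 4, which upper-bounds the treewidth. For the lower bound: the 5 vertex sets {2,5}, {3,6}, {0,4}, {7}, {1} are disjoint, each induces a connected subgraph, and every pair is joined by at least one edge of G. Contracting each set to a single vertex therefore yields K_{5} as a minor, and since treewidth is minor-monotone, tw(G) ≥ tw(K_{5}) = 4. The upper and lower bounds meet at 4, so that is the treewidth.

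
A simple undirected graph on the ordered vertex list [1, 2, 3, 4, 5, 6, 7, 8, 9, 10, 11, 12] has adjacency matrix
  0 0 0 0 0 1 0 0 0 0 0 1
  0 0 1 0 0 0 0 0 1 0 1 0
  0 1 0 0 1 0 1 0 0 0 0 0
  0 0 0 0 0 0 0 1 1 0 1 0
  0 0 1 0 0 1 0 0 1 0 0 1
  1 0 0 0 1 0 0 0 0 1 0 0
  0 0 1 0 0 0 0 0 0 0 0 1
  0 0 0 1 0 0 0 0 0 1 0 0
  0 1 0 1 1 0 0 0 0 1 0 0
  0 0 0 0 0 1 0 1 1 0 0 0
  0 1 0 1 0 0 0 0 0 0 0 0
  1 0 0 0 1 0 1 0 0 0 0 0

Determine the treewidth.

A width-3 tree decomposition is:
Bags: B1 = {4, 8, 10, 11}  B2 = {4, 9, 10, 11}  B3 = {2, 9, 10, 11}  B4 = {2, 6, 9, 10}  B5 = {2, 5, 6, 9}  B6 = {2, 3, 5, 6}  B7 = {1, 3, 5, 6}  B8 = {1, 3, 5, 12}  B9 = {1, 3, 7, 12}
Tree: B1–B2, B2–B3, B3–B4, B4–B5, B5–B6, B6–B7, B7–B8, B8–B9
Each bag holds 4 vertices, so the decomposition has width 3, which upper-bounds the treewidth. For the lower bound: the 4 vertex sets {4,8,11}, {10}, {9}, {2,3,5,6} are disjoint, each induces a connected subgraph, and every pair is joined by at least one edge of G. Contracting each set to a single vertex therefore yields K_{4} as a minor, and since treewidth is minor-monotone, tw(G) ≥ tw(K_{4}) = 3. The upper and lower bounds meet at 3, so that is the treewidth.

3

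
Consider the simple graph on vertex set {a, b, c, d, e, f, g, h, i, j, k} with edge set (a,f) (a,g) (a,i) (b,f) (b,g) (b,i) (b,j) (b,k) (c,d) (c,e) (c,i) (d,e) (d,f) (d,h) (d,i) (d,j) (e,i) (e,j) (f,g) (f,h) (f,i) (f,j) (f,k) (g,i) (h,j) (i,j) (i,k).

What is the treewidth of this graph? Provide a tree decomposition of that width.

Treewidth 3.
One such decomposition:
Bags: B1 = {d, f, i, j}  B2 = {b, f, i, j}  B3 = {b, f, g, i}  B4 = {b, f, i, k}  B5 = {d, e, i, j}  B6 = {a, f, g, i}  B7 = {d, f, h, j}  B8 = {c, d, e, i}
Tree: B1–B2, B2–B3, B3–B4, B1–B5, B3–B6, B1–B7, B5–B8

The largest bag has 4 vertices, giving width 3; this decomposition certifies tw(G) ≤ 3. Conversely, {d, f, h, j} is a clique of size 4, and the vertices of any clique must share a bag in every tree decomposition; so some bag has ≥ 4 vertices and tw(G) ≥ 3. Combining the bounds, tw(G) = 3.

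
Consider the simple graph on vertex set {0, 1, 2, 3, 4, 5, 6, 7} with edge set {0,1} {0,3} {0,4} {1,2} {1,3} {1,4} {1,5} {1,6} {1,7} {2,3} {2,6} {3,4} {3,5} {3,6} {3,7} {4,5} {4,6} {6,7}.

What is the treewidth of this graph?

A width-3 tree decomposition is:
Bags: B1 = {1, 3, 4, 6}  B2 = {1, 2, 3, 6}  B3 = {0, 1, 3, 4}  B4 = {1, 3, 4, 5}  B5 = {1, 3, 6, 7}
Tree: B1–B2, B1–B3, B3–B4, B2–B5
The largest bag has 4 vertices, giving width 3; this decomposition certifies tw(G) ≤ 3. On the other hand G contains the 4-clique {1, 2, 3, 6}. A clique must lie in a single bag of any decomposition, so no decomposition can have width below 3. Hence tw(G) = 3 exactly.

3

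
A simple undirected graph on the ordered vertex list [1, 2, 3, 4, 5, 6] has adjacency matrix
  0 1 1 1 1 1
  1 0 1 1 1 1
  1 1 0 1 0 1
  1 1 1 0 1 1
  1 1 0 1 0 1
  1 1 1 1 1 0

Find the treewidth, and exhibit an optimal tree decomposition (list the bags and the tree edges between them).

Each bag holds 5 vertices, so the decomposition has width 4, which upper-bounds the treewidth. For the lower bound, the 5 vertices {1, 2, 3, 4, 6} are pairwise adjacent, and any tree decomposition puts a clique entirely inside one bag — forcing width ≥ 4. Therefore the treewidth is 4.

Treewidth 4.
One optimal decomposition is:
Bags: B1 = {1, 2, 4, 5, 6}  B2 = {1, 2, 3, 4, 6}
Tree: B1–B2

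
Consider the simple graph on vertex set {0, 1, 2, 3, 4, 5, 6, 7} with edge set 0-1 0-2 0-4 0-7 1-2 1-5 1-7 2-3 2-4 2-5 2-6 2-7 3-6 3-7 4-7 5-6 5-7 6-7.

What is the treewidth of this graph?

3

A width-3 tree decomposition is:
Bags: B1 = {1, 2, 5, 7}  B2 = {0, 1, 2, 7}  B3 = {2, 5, 6, 7}  B4 = {0, 2, 4, 7}  B5 = {2, 3, 6, 7}
Tree: B1–B2, B1–B3, B2–B4, B3–B5
Each bag holds 4 vertices, so the decomposition has width 3, which upper-bounds the treewidth. For the lower bound, the 4 vertices {0, 1, 2, 7} are pairwise adjacent, and any tree decomposition puts a clique entirely inside one bag — forcing width ≥ 3. Combining the bounds, tw(G) = 3.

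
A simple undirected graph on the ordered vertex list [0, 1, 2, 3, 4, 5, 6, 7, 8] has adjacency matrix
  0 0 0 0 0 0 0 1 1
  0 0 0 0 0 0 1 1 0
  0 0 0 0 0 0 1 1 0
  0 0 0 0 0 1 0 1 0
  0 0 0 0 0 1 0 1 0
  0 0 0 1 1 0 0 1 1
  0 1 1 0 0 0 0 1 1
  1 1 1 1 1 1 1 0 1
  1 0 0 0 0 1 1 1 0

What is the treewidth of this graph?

2

A width-2 tree decomposition is:
Bags: B1 = {6, 7, 8}  B2 = {0, 7, 8}  B3 = {5, 7, 8}  B4 = {4, 5, 7}  B5 = {2, 6, 7}  B6 = {3, 5, 7}  B7 = {1, 6, 7}
Tree: B1–B2, B1–B3, B3–B4, B1–B5, B3–B6, B1–B7
Each bag holds 3 vertices, so the decomposition has width 2, which upper-bounds the treewidth. Conversely, {0, 7, 8} is a clique of size 3, and the vertices of any clique must share a bag in every tree decomposition; so some bag has ≥ 3 vertices and tw(G) ≥ 2. Combining the bounds, tw(G) = 2.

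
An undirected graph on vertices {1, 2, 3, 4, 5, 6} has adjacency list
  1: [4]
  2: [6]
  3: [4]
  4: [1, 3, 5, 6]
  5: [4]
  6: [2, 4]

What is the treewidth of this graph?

1

A width-1 tree decomposition is:
Bags: B1 = {1, 4}  B2 = {4, 6}  B3 = {3, 4}  B4 = {4, 5}  B5 = {2, 6}
Tree: B1–B2, B2–B3, B1–B4, B2–B5
Each bag holds 2 vertices, so the decomposition has width 1, which upper-bounds the treewidth. Any graph with an edge has treewidth ≥ 1, and G has the edge 4–1. Combining the bounds, tw(G) = 1.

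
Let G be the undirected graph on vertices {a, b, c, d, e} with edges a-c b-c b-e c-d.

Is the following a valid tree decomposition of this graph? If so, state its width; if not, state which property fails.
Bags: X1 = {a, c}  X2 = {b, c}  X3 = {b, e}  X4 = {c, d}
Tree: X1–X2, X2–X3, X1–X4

Yes; width 1.

Every vertex of G appears in some bag (union = {a, b, c, d, e}); every edge is covered by a bag; and for each vertex v the set of bags containing v is connected in the bag tree. The decomposition is therefore valid. The largest bag has 2 vertices, so the width is 1.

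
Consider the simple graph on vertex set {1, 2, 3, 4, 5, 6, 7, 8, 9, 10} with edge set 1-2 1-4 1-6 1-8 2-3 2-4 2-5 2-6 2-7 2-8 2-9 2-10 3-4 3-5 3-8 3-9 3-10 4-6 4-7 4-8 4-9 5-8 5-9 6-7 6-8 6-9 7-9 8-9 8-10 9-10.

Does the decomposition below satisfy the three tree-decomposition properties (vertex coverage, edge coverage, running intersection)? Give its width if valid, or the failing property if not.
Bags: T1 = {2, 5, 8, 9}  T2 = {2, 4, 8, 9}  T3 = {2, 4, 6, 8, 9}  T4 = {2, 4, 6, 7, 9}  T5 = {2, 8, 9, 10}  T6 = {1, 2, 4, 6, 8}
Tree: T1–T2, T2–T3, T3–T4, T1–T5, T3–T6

A tree decomposition must satisfy three properties: every vertex lies in some bag; for every edge, both endpoints lie together in some bag; and for every vertex, the bags containing it form a connected subtree. Here vertex 3 appears in no bag, so the decomposition is invalid.

No — vertex 3 appears in no bag.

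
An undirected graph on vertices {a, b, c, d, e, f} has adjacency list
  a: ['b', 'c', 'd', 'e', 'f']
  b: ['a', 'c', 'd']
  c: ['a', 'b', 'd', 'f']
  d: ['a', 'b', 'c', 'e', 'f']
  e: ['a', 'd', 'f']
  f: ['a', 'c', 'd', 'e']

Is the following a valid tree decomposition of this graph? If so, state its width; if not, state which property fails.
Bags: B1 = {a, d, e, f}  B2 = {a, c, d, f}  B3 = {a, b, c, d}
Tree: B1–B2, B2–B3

Checking the three conditions: (i) the bags cover all of {a, b, c, d, e, f}; (ii) for each edge, some bag contains both endpoints; (iii) the bags containing any fixed vertex form a subtree. All hold, so the decomposition is valid with width 4 − 1 = 3.

Yes; width 3.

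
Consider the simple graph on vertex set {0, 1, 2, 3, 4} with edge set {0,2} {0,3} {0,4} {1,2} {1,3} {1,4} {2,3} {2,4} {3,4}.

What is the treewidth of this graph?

3

A width-3 tree decomposition is:
Bags: B1 = {1, 2, 3, 4}  B2 = {0, 2, 3, 4}
Tree: B1–B2
Each bag holds 4 vertices, so the decomposition has width 3, which upper-bounds the treewidth. Conversely, {0, 2, 3, 4} is a clique of size 4, and the vertices of any clique must share a bag in every tree decomposition; so some bag has ≥ 4 vertices and tw(G) ≥ 3. Combining the bounds, tw(G) = 3.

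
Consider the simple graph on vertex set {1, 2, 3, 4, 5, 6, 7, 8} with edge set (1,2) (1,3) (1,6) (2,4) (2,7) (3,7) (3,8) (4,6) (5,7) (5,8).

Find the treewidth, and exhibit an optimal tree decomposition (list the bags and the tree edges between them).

Treewidth 2.
Bags: B1 = {2, 4, 6}  B2 = {1, 2, 6}  B3 = {1, 2, 7}  B4 = {1, 3, 7}  B5 = {3, 5, 7}  B6 = {3, 5, 8}
Tree: B1–B2, B2–B3, B3–B4, B4–B5, B5–B6

Each bag holds 3 vertices, so the decomposition has width 2, which upper-bounds the treewidth. For the lower bound, G contains the cycle 4–6–1–2–4, so G is not a forest; only forests have treewidth ≤ 1, hence tw(G) ≥ 2. Combining the bounds, tw(G) = 2.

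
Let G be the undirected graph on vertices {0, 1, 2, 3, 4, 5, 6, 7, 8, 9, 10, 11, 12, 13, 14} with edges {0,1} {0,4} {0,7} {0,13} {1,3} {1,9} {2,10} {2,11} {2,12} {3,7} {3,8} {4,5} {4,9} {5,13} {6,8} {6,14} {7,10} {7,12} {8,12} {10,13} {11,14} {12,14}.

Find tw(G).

3

A width-3 tree decomposition is:
Bags: B1 = {2, 6, 11, 14}  B2 = {2, 6, 12, 14}  B3 = {2, 6, 8, 12}  B4 = {2, 8, 10, 12}  B5 = {7, 8, 10, 12}  B6 = {3, 7, 8, 10}  B7 = {3, 7, 10, 13}  B8 = {0, 3, 7, 13}  B9 = {0, 1, 3, 13}  B10 = {0, 1, 5, 13}  B11 = {0, 1, 4, 5}  B12 = {1, 4, 5, 9}
Tree: B1–B2, B2–B3, B3–B4, B4–B5, B5–B6, B6–B7, B7–B8, B8–B9, B9–B10, B10–B11, B11–B12
The largest bag has 4 vertices, giving width 3; this decomposition certifies tw(G) ≤ 3. For the lower bound: the 4 vertex sets {6,11,14}, {2}, {12}, {3,7,8,10} are disjoint, each induces a connected subgraph, and every pair is joined by at least one edge of G. Contracting each set to a single vertex therefore yields K_{4} as a minor, and since treewidth is minor-monotone, tw(G) ≥ tw(K_{4}) = 3. Combining the bounds, tw(G) = 3.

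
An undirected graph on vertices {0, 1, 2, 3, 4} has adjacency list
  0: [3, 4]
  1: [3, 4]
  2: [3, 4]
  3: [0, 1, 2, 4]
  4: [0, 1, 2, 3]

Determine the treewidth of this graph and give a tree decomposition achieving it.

Each bag holds 3 vertices, so the decomposition has width 2, which upper-bounds the treewidth. Conversely, {0, 3, 4} is a clique of size 3, and the vertices of any clique must share a bag in every tree decomposition; so some bag has ≥ 3 vertices and tw(G) ≥ 2. The upper and lower bounds meet at 2, so that is the treewidth.

Treewidth 2.
One optimal decomposition is:
Bags: B1 = {0, 3, 4}  B2 = {1, 3, 4}  B3 = {2, 3, 4}
Tree: B1–B2, B2–B3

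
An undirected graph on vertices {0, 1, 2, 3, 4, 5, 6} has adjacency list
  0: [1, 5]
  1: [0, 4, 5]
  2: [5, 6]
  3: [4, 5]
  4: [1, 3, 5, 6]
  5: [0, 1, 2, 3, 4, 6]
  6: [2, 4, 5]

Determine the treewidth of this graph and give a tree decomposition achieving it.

Treewidth 2.
Bags: B1 = {4, 5, 6}  B2 = {3, 4, 5}  B3 = {1, 4, 5}  B4 = {0, 1, 5}  B5 = {2, 5, 6}
Tree: B1–B2, B2–B3, B3–B4, B1–B5

Each bag holds 3 vertices, so the decomposition has width 2, which upper-bounds the treewidth. On the other hand G contains the 3-clique {0, 1, 5}. A clique must lie in a single bag of any decomposition, so no decomposition can have width below 2. Combining the bounds, tw(G) = 2.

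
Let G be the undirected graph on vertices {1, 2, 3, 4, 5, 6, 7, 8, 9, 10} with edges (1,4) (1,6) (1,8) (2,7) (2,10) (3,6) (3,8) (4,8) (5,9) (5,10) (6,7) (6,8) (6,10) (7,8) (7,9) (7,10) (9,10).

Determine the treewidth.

A width-2 tree decomposition is:
Bags: B1 = {1, 6, 8}  B2 = {6, 7, 8}  B3 = {6, 7, 10}  B4 = {7, 9, 10}  B5 = {1, 4, 8}  B6 = {5, 9, 10}  B7 = {2, 7, 10}  B8 = {3, 6, 8}
Tree: B1–B2, B2–B3, B3–B4, B1–B5, B4–B6, B3–B7, B1–B8
Each bag holds 3 vertices, so the decomposition has width 2, which upper-bounds the treewidth. For the lower bound, the 3 vertices {2, 7, 10} are pairwise adjacent, and any tree decomposition puts a clique entirely inside one bag — forcing width ≥ 2. Hence tw(G) = 2 exactly.

2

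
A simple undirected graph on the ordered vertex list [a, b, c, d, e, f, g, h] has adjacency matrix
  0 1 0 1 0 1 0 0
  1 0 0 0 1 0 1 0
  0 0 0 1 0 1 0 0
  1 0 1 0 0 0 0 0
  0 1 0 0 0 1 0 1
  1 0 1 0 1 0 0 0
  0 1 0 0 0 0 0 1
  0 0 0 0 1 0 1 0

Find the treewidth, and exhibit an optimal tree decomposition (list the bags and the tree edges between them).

Every bag has size at most 3, so the width is 3 − 1 = 2 and tw(G) ≤ 2. The edges h–g–b–e–h form a cycle, so G is not a tree and its treewidth is at least 2. Therefore the treewidth is 2.

Treewidth 2.
Bags: B1 = {e, g, h}  B2 = {b, e, g}  B3 = {b, e, f}  B4 = {a, b, f}  B5 = {a, c, f}  B6 = {a, c, d}
Tree: B1–B2, B2–B3, B3–B4, B4–B5, B5–B6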